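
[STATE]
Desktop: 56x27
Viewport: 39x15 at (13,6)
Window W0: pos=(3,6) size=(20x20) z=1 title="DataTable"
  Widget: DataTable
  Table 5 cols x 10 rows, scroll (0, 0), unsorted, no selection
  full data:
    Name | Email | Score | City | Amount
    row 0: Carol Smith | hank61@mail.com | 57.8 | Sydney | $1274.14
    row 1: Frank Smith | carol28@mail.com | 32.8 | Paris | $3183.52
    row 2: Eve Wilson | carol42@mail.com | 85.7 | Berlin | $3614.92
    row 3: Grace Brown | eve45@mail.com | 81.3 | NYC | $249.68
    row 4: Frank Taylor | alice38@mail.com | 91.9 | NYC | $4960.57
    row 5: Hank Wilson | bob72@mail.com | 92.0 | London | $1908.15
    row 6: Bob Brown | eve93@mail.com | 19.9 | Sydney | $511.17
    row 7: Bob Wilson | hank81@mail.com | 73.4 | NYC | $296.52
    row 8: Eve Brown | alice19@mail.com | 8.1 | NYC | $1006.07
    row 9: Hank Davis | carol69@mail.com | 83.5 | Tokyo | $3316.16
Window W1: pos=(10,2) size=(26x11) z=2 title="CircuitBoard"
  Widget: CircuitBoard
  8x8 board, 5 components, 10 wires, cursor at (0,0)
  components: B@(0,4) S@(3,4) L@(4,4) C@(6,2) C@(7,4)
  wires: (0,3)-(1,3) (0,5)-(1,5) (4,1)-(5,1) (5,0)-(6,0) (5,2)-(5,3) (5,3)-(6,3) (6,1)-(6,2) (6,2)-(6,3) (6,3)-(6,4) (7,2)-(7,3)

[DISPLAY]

 [.]          ·   B   ┃                
              │       ┃                
              ·       ┃                
                      ┃                
                      ┃                
                      ┃                
━━━━━━━━━━━━━━━━━━━━━━┛                
n  │carol┃                             
wn │eve45┃                             
lor│alice┃                             
on │bob72┃                             
   │eve93┃                             
n  │hank8┃                             
   │alice┃                             
s  │carol┃                             


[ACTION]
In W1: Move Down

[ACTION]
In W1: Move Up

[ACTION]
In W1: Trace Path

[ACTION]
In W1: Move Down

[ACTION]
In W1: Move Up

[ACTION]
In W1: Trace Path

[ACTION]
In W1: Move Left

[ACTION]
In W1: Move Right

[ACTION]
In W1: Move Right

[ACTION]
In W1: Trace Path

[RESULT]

         [.]  ·   B   ┃                
              │       ┃                
              ·       ┃                
                      ┃                
                      ┃                
                      ┃                
━━━━━━━━━━━━━━━━━━━━━━┛                
n  │carol┃                             
wn │eve45┃                             
lor│alice┃                             
on │bob72┃                             
   │eve93┃                             
n  │hank8┃                             
   │alice┃                             
s  │carol┃                             


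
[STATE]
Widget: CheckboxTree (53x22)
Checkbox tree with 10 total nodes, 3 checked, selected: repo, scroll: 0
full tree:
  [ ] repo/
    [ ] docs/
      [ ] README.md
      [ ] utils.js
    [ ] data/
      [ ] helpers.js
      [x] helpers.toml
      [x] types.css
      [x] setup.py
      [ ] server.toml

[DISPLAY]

>[-] repo/                                           
   [ ] docs/                                         
     [ ] README.md                                   
     [ ] utils.js                                    
   [-] data/                                         
     [ ] helpers.js                                  
     [x] helpers.toml                                
     [x] types.css                                   
     [x] setup.py                                    
     [ ] server.toml                                 
                                                     
                                                     
                                                     
                                                     
                                                     
                                                     
                                                     
                                                     
                                                     
                                                     
                                                     
                                                     


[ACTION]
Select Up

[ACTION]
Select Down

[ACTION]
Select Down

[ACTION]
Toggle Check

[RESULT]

 [-] repo/                                           
   [-] docs/                                         
>    [x] README.md                                   
     [ ] utils.js                                    
   [-] data/                                         
     [ ] helpers.js                                  
     [x] helpers.toml                                
     [x] types.css                                   
     [x] setup.py                                    
     [ ] server.toml                                 
                                                     
                                                     
                                                     
                                                     
                                                     
                                                     
                                                     
                                                     
                                                     
                                                     
                                                     
                                                     


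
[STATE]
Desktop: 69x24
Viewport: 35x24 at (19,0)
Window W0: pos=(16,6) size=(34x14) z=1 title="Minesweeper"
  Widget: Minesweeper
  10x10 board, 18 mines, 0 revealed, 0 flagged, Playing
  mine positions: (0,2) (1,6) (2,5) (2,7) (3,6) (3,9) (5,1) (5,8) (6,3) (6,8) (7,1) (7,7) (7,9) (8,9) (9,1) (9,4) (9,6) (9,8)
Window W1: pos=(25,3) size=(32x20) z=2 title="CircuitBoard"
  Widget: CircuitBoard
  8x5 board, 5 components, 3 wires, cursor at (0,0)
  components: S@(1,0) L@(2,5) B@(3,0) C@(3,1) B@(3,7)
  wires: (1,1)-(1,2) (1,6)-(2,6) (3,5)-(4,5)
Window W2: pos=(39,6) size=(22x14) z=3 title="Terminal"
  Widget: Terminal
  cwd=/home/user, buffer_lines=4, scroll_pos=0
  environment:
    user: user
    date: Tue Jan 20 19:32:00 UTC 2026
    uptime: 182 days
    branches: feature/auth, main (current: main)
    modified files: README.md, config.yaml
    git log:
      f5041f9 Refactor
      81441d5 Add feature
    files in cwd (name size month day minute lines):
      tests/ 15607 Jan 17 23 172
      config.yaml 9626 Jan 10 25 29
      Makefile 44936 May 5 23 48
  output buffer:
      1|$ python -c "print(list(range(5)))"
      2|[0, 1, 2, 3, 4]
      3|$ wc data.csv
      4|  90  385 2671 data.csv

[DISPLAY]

                                   
                                   
                                   
      ┏━━━━━━━━━━━━━━━━━━━━━━━━━━━━
      ┃ CircuitBoard               
      ┠────────────────────────────
━━━━━━┃   0 1 2 3 4 ┏━━━━━━━━━━━━━━
ineswe┃0  [.]       ┃ Terminal     
──────┃             ┠──────────────
■■■■■■┃1   S   · ─ ·┃$ python -c "p
■■■■■■┃             ┃[0, 1, 2, 3, 4
■■■■■■┃2            ┃$ wc data.csv 
■■■■■■┃             ┃  90  385 2671
■■■■■■┃3   B   C    ┃$ █           
■■■■■■┃             ┃              
■■■■■■┃4            ┃              
■■■■■■┃Cursor: (0,0)┃              
■■■■■■┃             ┃              
■■■■■■┃             ┃              
━━━━━━┃             ┗━━━━━━━━━━━━━━
      ┃                            
      ┃                            
      ┗━━━━━━━━━━━━━━━━━━━━━━━━━━━━
                                   


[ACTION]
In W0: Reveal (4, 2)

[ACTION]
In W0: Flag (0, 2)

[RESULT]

                                   
                                   
                                   
      ┏━━━━━━━━━━━━━━━━━━━━━━━━━━━━
      ┃ CircuitBoard               
      ┠────────────────────────────
━━━━━━┃   0 1 2 3 4 ┏━━━━━━━━━━━━━━
ineswe┃0  [.]       ┃ Terminal     
──────┃             ┠──────────────
⚑■■■■■┃1   S   · ─ ·┃$ python -c "p
■■■■■■┃             ┃[0, 1, 2, 3, 4
■■■■■■┃2            ┃$ wc data.csv 
■■■■■■┃             ┃  90  385 2671
1■■■■■┃3   B   C    ┃$ █           
■■■■■■┃             ┃              
■■■■■■┃4            ┃              
■■■■■■┃Cursor: (0,0)┃              
■■■■■■┃             ┃              
■■■■■■┃             ┃              
━━━━━━┃             ┗━━━━━━━━━━━━━━
      ┃                            
      ┃                            
      ┗━━━━━━━━━━━━━━━━━━━━━━━━━━━━
                                   


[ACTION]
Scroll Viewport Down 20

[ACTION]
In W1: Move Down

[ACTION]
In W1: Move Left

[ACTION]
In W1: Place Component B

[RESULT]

                                   
                                   
                                   
      ┏━━━━━━━━━━━━━━━━━━━━━━━━━━━━
      ┃ CircuitBoard               
      ┠────────────────────────────
━━━━━━┃   0 1 2 3 4 ┏━━━━━━━━━━━━━━
ineswe┃0            ┃ Terminal     
──────┃             ┠──────────────
⚑■■■■■┃1  [B]  · ─ ·┃$ python -c "p
■■■■■■┃             ┃[0, 1, 2, 3, 4
■■■■■■┃2            ┃$ wc data.csv 
■■■■■■┃             ┃  90  385 2671
1■■■■■┃3   B   C    ┃$ █           
■■■■■■┃             ┃              
■■■■■■┃4            ┃              
■■■■■■┃Cursor: (1,0)┃              
■■■■■■┃             ┃              
■■■■■■┃             ┃              
━━━━━━┃             ┗━━━━━━━━━━━━━━
      ┃                            
      ┃                            
      ┗━━━━━━━━━━━━━━━━━━━━━━━━━━━━
                                   


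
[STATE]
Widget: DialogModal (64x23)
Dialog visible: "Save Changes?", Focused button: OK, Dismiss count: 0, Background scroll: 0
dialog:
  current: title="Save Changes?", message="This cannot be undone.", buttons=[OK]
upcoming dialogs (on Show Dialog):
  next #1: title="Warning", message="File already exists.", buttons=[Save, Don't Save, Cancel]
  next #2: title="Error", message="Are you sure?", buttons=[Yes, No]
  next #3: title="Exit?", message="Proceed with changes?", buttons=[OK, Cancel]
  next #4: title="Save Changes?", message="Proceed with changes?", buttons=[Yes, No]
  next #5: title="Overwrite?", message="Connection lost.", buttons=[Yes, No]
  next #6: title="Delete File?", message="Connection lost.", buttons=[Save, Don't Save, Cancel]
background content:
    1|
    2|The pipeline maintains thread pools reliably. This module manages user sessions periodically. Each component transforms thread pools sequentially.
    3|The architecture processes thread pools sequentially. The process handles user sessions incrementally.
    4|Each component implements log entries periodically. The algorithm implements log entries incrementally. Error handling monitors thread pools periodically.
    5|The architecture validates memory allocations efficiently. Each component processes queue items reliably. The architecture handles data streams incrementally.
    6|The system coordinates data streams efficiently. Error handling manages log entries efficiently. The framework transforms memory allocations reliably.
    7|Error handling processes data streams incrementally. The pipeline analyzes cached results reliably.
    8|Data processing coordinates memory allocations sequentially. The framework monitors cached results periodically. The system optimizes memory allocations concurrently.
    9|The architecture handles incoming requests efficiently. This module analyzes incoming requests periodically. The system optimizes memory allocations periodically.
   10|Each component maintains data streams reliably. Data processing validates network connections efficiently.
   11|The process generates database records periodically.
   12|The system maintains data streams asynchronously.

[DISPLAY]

                                                                
The pipeline maintains thread pools reliably. This module manage
The architecture processes thread pools sequentially. The proces
Each component implements log entries periodically. The algorith
The architecture validates memory allocations efficiently. Each 
The system coordinates data streams efficiently. Error handling 
Error handling processes data streams incrementally. The pipelin
Data processing coordinates memory allocations sequentially. The
The architecture handles incoming requests efficiently. This mod
Each component main┌────────────────────────┐y. Data processing 
The process generat│     Save Changes?      │ically.            
The system maintain│ This cannot be undone. │sly.               
                   │          [OK]          │                   
                   └────────────────────────┘                   
                                                                
                                                                
                                                                
                                                                
                                                                
                                                                
                                                                
                                                                
                                                                


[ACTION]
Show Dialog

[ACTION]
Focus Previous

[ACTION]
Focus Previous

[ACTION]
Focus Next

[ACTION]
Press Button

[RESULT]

                                                                
The pipeline maintains thread pools reliably. This module manage
The architecture processes thread pools sequentially. The proces
Each component implements log entries periodically. The algorith
The architecture validates memory allocations efficiently. Each 
The system coordinates data streams efficiently. Error handling 
Error handling processes data streams incrementally. The pipelin
Data processing coordinates memory allocations sequentially. The
The architecture handles incoming requests efficiently. This mod
Each component maintains data streams reliably. Data processing 
The process generates database records periodically.            
The system maintains data streams asynchronously.               
                                                                
                                                                
                                                                
                                                                
                                                                
                                                                
                                                                
                                                                
                                                                
                                                                
                                                                


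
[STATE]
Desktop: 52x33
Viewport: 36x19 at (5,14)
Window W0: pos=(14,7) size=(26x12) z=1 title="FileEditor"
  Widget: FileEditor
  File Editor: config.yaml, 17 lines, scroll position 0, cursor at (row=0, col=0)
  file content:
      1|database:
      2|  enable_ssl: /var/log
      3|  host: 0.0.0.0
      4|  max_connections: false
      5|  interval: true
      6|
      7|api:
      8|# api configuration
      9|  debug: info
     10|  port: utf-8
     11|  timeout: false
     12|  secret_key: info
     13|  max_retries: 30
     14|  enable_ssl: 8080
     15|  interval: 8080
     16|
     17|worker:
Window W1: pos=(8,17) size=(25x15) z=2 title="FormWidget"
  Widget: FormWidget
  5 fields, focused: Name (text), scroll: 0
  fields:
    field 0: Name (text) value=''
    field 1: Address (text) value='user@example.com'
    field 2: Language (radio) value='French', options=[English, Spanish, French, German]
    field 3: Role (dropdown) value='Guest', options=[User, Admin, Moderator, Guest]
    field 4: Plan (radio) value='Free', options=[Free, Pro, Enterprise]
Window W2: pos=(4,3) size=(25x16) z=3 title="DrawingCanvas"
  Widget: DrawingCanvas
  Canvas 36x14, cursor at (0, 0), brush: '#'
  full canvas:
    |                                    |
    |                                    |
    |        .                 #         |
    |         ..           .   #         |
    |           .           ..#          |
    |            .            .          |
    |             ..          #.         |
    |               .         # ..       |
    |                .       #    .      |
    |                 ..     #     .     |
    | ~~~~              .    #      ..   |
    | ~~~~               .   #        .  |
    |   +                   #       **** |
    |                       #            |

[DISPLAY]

                .      ┃ue       ░┃ 
                 ..    ┃         ░┃ 
 ~~~~              .   ┃         ░┃ 
 ~~~~               .  ┃━━━┓n    ▼┃ 
━━━━━━━━━━━━━━━━━━━━━━━┛   ┃━━━━━━┛ 
   ┠───────────────────────┨        
   ┃> Name:       [       ]┃        
   ┃  Address:    [user@ex]┃        
   ┃  Language:   ( ) Engli┃        
   ┃  Role:       [Guest ▼]┃        
   ┃  Plan:       (●) Free ┃        
   ┃                       ┃        
   ┃                       ┃        
   ┃                       ┃        
   ┃                       ┃        
   ┃                       ┃        
   ┃                       ┃        
   ┗━━━━━━━━━━━━━━━━━━━━━━━┛        
                                    


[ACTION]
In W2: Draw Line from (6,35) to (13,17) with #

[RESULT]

                .      ┃ue       ░┃ 
                 ..    ┃         ░┃ 
 ~~~~              .   ┃         ░┃ 
 ~~~~               .##┃━━━┓n    ▼┃ 
━━━━━━━━━━━━━━━━━━━━━━━┛   ┃━━━━━━┛ 
   ┠───────────────────────┨        
   ┃> Name:       [       ]┃        
   ┃  Address:    [user@ex]┃        
   ┃  Language:   ( ) Engli┃        
   ┃  Role:       [Guest ▼]┃        
   ┃  Plan:       (●) Free ┃        
   ┃                       ┃        
   ┃                       ┃        
   ┃                       ┃        
   ┃                       ┃        
   ┃                       ┃        
   ┃                       ┃        
   ┗━━━━━━━━━━━━━━━━━━━━━━━┛        
                                    


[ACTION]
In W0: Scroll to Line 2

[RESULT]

                .      ┃         ░┃ 
                 ..    ┃         ░┃ 
 ~~~~              .   ┃ation    ░┃ 
 ~~~~               .##┃━━━┓     ▼┃ 
━━━━━━━━━━━━━━━━━━━━━━━┛   ┃━━━━━━┛ 
   ┠───────────────────────┨        
   ┃> Name:       [       ]┃        
   ┃  Address:    [user@ex]┃        
   ┃  Language:   ( ) Engli┃        
   ┃  Role:       [Guest ▼]┃        
   ┃  Plan:       (●) Free ┃        
   ┃                       ┃        
   ┃                       ┃        
   ┃                       ┃        
   ┃                       ┃        
   ┃                       ┃        
   ┃                       ┃        
   ┗━━━━━━━━━━━━━━━━━━━━━━━┛        
                                    


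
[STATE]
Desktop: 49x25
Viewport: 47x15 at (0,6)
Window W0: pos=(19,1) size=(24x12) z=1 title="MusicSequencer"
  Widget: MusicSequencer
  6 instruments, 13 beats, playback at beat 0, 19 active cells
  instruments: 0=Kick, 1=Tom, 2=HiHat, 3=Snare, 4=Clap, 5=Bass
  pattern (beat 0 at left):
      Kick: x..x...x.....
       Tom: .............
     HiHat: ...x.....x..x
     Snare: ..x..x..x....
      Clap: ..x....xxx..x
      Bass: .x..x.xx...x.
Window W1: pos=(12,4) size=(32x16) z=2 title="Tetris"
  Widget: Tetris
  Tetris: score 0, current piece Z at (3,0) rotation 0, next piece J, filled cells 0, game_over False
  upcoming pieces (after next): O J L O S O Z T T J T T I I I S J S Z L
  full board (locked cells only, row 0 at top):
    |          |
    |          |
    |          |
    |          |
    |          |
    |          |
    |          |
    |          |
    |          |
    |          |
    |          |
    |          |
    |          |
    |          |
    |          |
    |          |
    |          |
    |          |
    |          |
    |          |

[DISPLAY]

            ┠──────────────────────────────┨   
            ┃          │Next:              ┃   
            ┃          │█                  ┃   
            ┃          │███                ┃   
            ┃          │                   ┃   
            ┃          │                   ┃   
            ┃          │                   ┃   
            ┃          │Score:             ┃   
            ┃          │0                  ┃   
            ┃          │                   ┃   
            ┃          │                   ┃   
            ┃          │                   ┃   
            ┃          │                   ┃   
            ┗━━━━━━━━━━━━━━━━━━━━━━━━━━━━━━┛   
                                               


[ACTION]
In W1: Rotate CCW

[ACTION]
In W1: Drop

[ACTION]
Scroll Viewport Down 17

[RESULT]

            ┃          │                   ┃   
            ┃          │                   ┃   
            ┃          │                   ┃   
            ┃          │Score:             ┃   
            ┃          │0                  ┃   
            ┃          │                   ┃   
            ┃          │                   ┃   
            ┃          │                   ┃   
            ┃          │                   ┃   
            ┗━━━━━━━━━━━━━━━━━━━━━━━━━━━━━━┛   
                                               
                                               
                                               
                                               
                                               


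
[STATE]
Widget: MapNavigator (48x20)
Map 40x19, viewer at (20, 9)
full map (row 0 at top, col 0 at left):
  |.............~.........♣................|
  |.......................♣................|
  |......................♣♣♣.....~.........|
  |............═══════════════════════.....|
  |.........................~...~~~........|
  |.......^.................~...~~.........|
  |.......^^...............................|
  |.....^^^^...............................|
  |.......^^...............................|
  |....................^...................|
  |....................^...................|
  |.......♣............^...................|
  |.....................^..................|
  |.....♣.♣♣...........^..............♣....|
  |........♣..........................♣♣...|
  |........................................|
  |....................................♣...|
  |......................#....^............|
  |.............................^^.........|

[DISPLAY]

                                                
    .............~.........♣................    
    .......................♣................    
    ......................♣♣♣.....~.........    
    ............═══════════════════════.....    
    .........................~...~~~........    
    .......^.................~...~~.........    
    .......^^...............................    
    .....^^^^...............................    
    .......^^...............................    
    ....................@...................    
    ....................^...................    
    .......♣............^...................    
    .....................^..................    
    .....♣.♣♣...........^..............♣....    
    ........♣..........................♣♣...    
    ........................................    
    ....................................♣...    
    ......................#....^............    
    .............................^^.........    


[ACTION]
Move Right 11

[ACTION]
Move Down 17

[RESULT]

^^...............................               
.............^...................               
.............^...................               
♣............^...................               
..............^..................               
♣♣...........^..............♣....               
.♣..........................♣♣...               
.................................               
.............................♣...               
...............#....^............               
......................^^@........               
                                                
                                                
                                                
                                                
                                                
                                                
                                                
                                                
                                                


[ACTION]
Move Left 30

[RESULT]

                       .......^^................
                       ....................^....
                       ....................^....
                       .......♣............^....
                       .....................^...
                       .....♣.♣♣...........^....
                       ........♣................
                       .........................
                       .........................
                       ......................#..
                       .@.......................
                                                
                                                
                                                
                                                
                                                
                                                
                                                
                                                
                                                


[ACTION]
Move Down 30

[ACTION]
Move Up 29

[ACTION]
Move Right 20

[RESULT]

                                                
                                                
                                                
                                                
                                                
                                                
                                                
                                                
                                                
                                                
   .............~.......@.♣................     
   .......................♣................     
   ......................♣♣♣.....~.........     
   ............═══════════════════════.....     
   .........................~...~~~........     
   .......^.................~...~~.........     
   .......^^...............................     
   .....^^^^...............................     
   .......^^...............................     
   ....................^...................     


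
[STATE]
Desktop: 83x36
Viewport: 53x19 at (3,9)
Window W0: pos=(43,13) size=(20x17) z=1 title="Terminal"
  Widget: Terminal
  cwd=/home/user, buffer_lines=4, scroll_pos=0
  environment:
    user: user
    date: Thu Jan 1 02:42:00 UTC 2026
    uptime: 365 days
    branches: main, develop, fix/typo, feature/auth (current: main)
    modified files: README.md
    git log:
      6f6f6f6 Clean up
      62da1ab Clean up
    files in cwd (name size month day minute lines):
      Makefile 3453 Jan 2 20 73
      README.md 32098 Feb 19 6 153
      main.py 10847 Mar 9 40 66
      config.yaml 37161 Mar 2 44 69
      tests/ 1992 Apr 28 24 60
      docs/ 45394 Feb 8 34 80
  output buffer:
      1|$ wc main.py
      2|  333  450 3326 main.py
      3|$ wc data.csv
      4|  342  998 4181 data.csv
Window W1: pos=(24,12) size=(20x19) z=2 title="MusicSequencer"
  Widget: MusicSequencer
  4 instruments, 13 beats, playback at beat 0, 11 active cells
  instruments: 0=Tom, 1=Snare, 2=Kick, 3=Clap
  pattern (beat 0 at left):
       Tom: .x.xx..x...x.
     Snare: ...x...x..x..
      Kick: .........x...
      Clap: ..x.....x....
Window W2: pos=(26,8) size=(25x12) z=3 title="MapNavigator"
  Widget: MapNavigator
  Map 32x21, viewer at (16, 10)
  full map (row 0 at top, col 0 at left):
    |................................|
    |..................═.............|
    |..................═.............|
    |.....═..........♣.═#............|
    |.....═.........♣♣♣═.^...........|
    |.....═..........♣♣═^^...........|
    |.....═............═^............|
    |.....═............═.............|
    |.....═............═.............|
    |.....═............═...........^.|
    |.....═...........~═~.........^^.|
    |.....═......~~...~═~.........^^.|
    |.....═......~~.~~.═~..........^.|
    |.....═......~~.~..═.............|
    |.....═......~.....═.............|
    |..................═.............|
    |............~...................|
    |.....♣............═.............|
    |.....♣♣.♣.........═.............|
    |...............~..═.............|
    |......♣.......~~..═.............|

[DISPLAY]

                       ┃ MapNavigator          ┃     
                       ┠───────────────────────┨     
                       ┃═............═^........┃     
                     ┏━┃═............═.........┃     
                     ┃ ┃═............═.........┃━━━━━
                     ┠─┃═............═.........┃al   
                     ┃ ┃═..........@~═~........┃─────
                     ┃ ┃═......~~...~═~........┃in.py
                     ┃ ┃═......~~.~~.═~........┃450 3
                     ┃ ┃═......~~.~..═.........┃ta.cs
                     ┃ ┗━━━━━━━━━━━━━━━━━━━━━━━┛998 4
                     ┃                  ┃$ █         
                     ┃                  ┃            
                     ┃                  ┃            
                     ┃                  ┃            
                     ┃                  ┃            
                     ┃                  ┃            
                     ┃                  ┃            
                     ┃                  ┃            


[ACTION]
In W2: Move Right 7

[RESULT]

                       ┃ MapNavigator          ┃     
                       ┠───────────────────────┨     
                       ┃......═^............   ┃     
                     ┏━┃......═.............   ┃     
                     ┃ ┃......═.............   ┃━━━━━
                     ┠─┃......═...........^.   ┃al   
                     ┃ ┃.....~═~...@.....^^.   ┃─────
                     ┃ ┃~~...~═~.........^^.   ┃in.py
                     ┃ ┃~~.~~.═~..........^.   ┃450 3
                     ┃ ┃~~.~..═.............   ┃ta.cs
                     ┃ ┗━━━━━━━━━━━━━━━━━━━━━━━┛998 4
                     ┃                  ┃$ █         
                     ┃                  ┃            
                     ┃                  ┃            
                     ┃                  ┃            
                     ┃                  ┃            
                     ┃                  ┃            
                     ┃                  ┃            
                     ┃                  ┃            


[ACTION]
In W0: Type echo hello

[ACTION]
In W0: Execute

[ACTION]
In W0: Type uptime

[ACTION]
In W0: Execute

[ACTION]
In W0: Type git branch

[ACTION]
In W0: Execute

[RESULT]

                       ┃ MapNavigator          ┃     
                       ┠───────────────────────┨     
                       ┃......═^............   ┃     
                     ┏━┃......═.............   ┃     
                     ┃ ┃......═.............   ┃━━━━━
                     ┠─┃......═...........^.   ┃al   
                     ┃ ┃.....~═~...@.....^^.   ┃─────
                     ┃ ┃~~...~═~.........^^.   ┃450 3
                     ┃ ┃~~.~~.═~..........^.   ┃ta.cs
                     ┃ ┃~~.~..═.............   ┃998 4
                     ┃ ┗━━━━━━━━━━━━━━━━━━━━━━━┛hello
                     ┃                  ┃hello       
                     ┃                  ┃$ uptime    
                     ┃                  ┃ 10:00  up 3
                     ┃                  ┃$ git branch
                     ┃                  ┃* main      
                     ┃                  ┃  develop   
                     ┃                  ┃  fix/typo  
                     ┃                  ┃  feature/au


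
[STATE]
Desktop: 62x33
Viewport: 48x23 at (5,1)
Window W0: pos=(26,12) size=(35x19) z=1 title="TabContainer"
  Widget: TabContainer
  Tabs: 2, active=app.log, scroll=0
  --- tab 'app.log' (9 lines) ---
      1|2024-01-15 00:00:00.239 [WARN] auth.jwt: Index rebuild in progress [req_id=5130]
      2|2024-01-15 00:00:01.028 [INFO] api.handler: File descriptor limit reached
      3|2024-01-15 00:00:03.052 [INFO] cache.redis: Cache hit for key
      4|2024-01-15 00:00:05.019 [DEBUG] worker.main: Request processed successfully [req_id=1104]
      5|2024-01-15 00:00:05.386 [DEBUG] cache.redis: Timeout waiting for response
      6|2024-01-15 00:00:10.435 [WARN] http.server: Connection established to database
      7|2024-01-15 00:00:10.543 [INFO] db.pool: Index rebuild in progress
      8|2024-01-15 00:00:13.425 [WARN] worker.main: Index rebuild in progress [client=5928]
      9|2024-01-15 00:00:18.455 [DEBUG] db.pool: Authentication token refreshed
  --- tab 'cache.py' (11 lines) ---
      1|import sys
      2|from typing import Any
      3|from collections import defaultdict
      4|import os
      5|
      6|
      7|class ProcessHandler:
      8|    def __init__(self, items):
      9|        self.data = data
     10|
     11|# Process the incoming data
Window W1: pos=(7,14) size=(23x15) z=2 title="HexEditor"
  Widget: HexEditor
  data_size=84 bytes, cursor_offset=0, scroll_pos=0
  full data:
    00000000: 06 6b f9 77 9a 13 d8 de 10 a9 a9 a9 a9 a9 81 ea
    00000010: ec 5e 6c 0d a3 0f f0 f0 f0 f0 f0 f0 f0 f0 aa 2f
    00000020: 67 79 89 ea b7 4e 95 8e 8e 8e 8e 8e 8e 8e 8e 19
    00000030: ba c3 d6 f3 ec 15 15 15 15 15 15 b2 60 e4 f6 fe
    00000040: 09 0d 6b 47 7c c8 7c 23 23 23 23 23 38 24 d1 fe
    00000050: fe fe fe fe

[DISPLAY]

                                                
                                                
                                                
                                                
                                                
                                                
                                                
                                                
                                                
                                                
                                                
                     ┏━━━━━━━━━━━━━━━━━━━━━━━━━━
                     ┃ TabContainer             
  ┏━━━━━━━━━━━━━━━━━━━━━┓───────────────────────
  ┃ HexEditor           ┃p.log]│ cache.py       
  ┠─────────────────────┨───────────────────────
  ┃00000000  06 6b f9 77┃4-01-15 00:00:00.239 [W
  ┃00000010  ec 5e 6c 0d┃4-01-15 00:00:01.028 [I
  ┃00000020  67 79 89 ea┃4-01-15 00:00:03.052 [I
  ┃00000030  ba c3 d6 f3┃4-01-15 00:00:05.019 [D
  ┃00000040  09 0d 6b 47┃4-01-15 00:00:05.386 [D
  ┃00000050  fe fe fe fe┃4-01-15 00:00:10.435 [W
  ┃                     ┃4-01-15 00:00:10.543 [I


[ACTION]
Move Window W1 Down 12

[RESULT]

                                                
                                                
                                                
                                                
                                                
                                                
                                                
                                                
                                                
                                                
                                                
                     ┏━━━━━━━━━━━━━━━━━━━━━━━━━━
                     ┃ TabContainer             
                     ┠──────────────────────────
                     ┃[app.log]│ cache.py       
                     ┃──────────────────────────
                     ┃2024-01-15 00:00:00.239 [W
  ┏━━━━━━━━━━━━━━━━━━━━━┓4-01-15 00:00:01.028 [I
  ┃ HexEditor           ┃4-01-15 00:00:03.052 [I
  ┠─────────────────────┨4-01-15 00:00:05.019 [D
  ┃00000000  06 6b f9 77┃4-01-15 00:00:05.386 [D
  ┃00000010  ec 5e 6c 0d┃4-01-15 00:00:10.435 [W
  ┃00000020  67 79 89 ea┃4-01-15 00:00:10.543 [I


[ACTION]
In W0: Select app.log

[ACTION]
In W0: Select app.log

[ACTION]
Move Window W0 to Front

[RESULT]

                                                
                                                
                                                
                                                
                                                
                                                
                                                
                                                
                                                
                                                
                                                
                     ┏━━━━━━━━━━━━━━━━━━━━━━━━━━
                     ┃ TabContainer             
                     ┠──────────────────────────
                     ┃[app.log]│ cache.py       
                     ┃──────────────────────────
                     ┃2024-01-15 00:00:00.239 [W
  ┏━━━━━━━━━━━━━━━━━━┃2024-01-15 00:00:01.028 [I
  ┃ HexEditor        ┃2024-01-15 00:00:03.052 [I
  ┠──────────────────┃2024-01-15 00:00:05.019 [D
  ┃00000000  06 6b f9┃2024-01-15 00:00:05.386 [D
  ┃00000010  ec 5e 6c┃2024-01-15 00:00:10.435 [W
  ┃00000020  67 79 89┃2024-01-15 00:00:10.543 [I
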